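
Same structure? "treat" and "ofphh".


Pattern of "treat": [0, 1, 2, 3, 0]
Pattern of "ofphh": [0, 1, 2, 3, 3]
Patterns do not match
Same pattern = No


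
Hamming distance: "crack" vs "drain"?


Comparing character by character (same length = 5):
  Pos 0: 'c' vs 'd' !=
  Pos 1: 'r' vs 'r' =
  Pos 2: 'a' vs 'a' =
  Pos 3: 'c' vs 'i' !=
  Pos 4: 'k' vs 'n' !=
Hamming distance = 3


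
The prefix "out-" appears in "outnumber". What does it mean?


Prefix: out-
Example: outnumber (out- + number)
Meaning = surpass


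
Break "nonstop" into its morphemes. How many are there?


Word: "nonstop"
Morphemes: non- + stop
Each morpheme carries meaning
= 2 morphemes


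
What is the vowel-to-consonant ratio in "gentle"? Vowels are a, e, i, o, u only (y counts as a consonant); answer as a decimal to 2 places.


Word: "gentle"
Vowels (a,e,i,o,u): 2
Consonants: 4
Ratio = 2/4
= 0.50


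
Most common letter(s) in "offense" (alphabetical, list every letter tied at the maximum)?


Word: "offense"
Letter counts:
  'e': 2
  'f': 2
  'n': 1
  'o': 1
  's': 1
Maximum count = 2
Most frequent = 'e', 'f' (2 times each)


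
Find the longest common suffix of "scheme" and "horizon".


Word 1: "scheme"
Word 2: "horizon"
Comparing from end:
  Pos -1: 'e' != 'n' (stop)
LCS = "" (length 0)


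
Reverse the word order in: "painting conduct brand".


Original: "painting conduct brand"
Words (1..n): painting | conduct | brand
Reversed (n..1): brand | conduct | painting
Result = "brand conduct painting"


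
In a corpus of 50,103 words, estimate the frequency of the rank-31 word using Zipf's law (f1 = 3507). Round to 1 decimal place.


Zipf's law: f(r) = f(1) / r
f(1) = 3507
f(31) = 3507 / 31
= 113.1 occurrences


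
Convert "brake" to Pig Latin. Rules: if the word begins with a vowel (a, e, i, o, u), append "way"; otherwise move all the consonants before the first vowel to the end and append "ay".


Word: "brake"
Starts with consonant(s) → move to end, add 'ay'
Consonant cluster: "br"
Pig Latin = "akebray"


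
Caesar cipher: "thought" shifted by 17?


Word: "thought"
Shift: 17
Each letter → (letter + shift) mod 26:
  't' (19) + 17 = 10 → 'k'
  'h' (7) + 17 = 24 → 'y'
  'o' (14) + 17 = 5 → 'f'
  'u' (20) + 17 = 11 → 'l'
  'g' (6) + 17 = 23 → 'x'
  'h' (7) + 17 = 24 → 'y'
  't' (19) + 17 = 10 → 'k'
Result = "kyflxyk"


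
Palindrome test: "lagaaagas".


Word: "lagaaagas"
Reversed: "sagaaagal"
Forward == Backward? lagaaagas != sagaaagal
Palindrome = No


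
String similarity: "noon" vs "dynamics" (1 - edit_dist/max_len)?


Word 1: "noon" (length 4)
Word 2: "dynamics" (length 8)
One optimal edit sequence:
  1. insert 'd'  (+1)
  2. insert 'y'  (+1)
  3. keep 'n'
  4. insert 'a'  (+1)
  5. insert 'm'  (+1)
  6. substitute 'o' -> 'i'  (+1)
  7. substitute 'o' -> 'c'  (+1)
  8. substitute 'n' -> 's'  (+1)
Edit distance = 7
Max length = max(4, 8) = 8
Similarity = 1 - 7/8
= 0.1250


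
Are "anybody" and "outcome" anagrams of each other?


Word 1: "anybody" → sorted: abdnoyy
Word 2: "outcome" → sorted: cemootu
Same letters? abdnoyy != cemootu
Anagram = No


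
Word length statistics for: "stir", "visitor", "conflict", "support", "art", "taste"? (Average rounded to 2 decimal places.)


Lengths: "stir"=4, "visitor"=7, "conflict"=8, "support"=7, "art"=3, "taste"=5
Sum = 34, Count = 6
Average = 34/6 = 5.67
= avg=5.67, min=3, max=8


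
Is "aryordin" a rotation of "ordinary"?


Word: "ordinary", Candidate: "aryordin"
Method: check if candidate is substring of word+word
"ordinaryordinary" contains "aryordin"? Yes
Is rotation = Yes


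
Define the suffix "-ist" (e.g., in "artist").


Suffix: -ist
Example: artist (art + -ist)
Meaning = one who practices


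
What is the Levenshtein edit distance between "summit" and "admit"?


Word 1: "summit" (length 6)
Word 2: "admit" (length 5)
One optimal edit sequence (insert/delete/substitute each cost 1):
  1. delete 's'  (+1)
  2. substitute 'u' -> 'a'  (+1)
  3. substitute 'm' -> 'd'  (+1)
  4. keep 'm'
  5. keep 'i'
  6. keep 't'
Total edit operations: 3
Edit distance = 3


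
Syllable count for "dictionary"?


Word: "dictionary"
Syllable breakdown: dic · tion · ar · y
Counting: 4 parts
= 4 syllables


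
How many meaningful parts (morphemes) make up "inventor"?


Word: "inventor"
Morphemes: invent / -or
Each morpheme carries meaning
= 2 morphemes


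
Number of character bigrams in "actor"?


Word: "actor" (length 5)
Number of 2-grams = length - 2 + 1 = 5 - 2 + 1
= 4


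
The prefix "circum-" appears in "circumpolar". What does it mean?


Prefix: circum-
Example: circumpolar (circum- + polar)
Meaning = around


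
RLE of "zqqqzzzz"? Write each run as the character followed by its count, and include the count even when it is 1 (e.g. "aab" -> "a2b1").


String: "zqqqzzzz"
Scanning for consecutive runs:
  'z' x 1
  'q' x 3
  'z' x 4
RLE = "z1q3z4"


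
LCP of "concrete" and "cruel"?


Word 1: "concrete"
Word 2: "cruel"
Comparing from start:
  Pos 0: 'c' == 'c'
  Pos 1: 'o' != 'r' (stop)
LCP = "c" (length 1)


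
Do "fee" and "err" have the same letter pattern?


Pattern of "fee": [0, 1, 1]
Pattern of "err": [0, 1, 1]
Patterns match
Same pattern = Yes


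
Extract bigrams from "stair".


Word: "stair" (length 5)
Number of bigrams = 5 - 2 + 1 = 4
  Position 0: "st"
  Position 1: "ta"
  Position 2: "ai"
  Position 3: "ir"
Bigrams = "st", "ta", "ai", "ir"


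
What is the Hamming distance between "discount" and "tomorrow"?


Comparing character by character (same length = 8):
  Pos 0: 'd' vs 't' !=
  Pos 1: 'i' vs 'o' !=
  Pos 2: 's' vs 'm' !=
  Pos 3: 'c' vs 'o' !=
  Pos 4: 'o' vs 'r' !=
  Pos 5: 'u' vs 'r' !=
  Pos 6: 'n' vs 'o' !=
  Pos 7: 't' vs 'w' !=
Hamming distance = 8


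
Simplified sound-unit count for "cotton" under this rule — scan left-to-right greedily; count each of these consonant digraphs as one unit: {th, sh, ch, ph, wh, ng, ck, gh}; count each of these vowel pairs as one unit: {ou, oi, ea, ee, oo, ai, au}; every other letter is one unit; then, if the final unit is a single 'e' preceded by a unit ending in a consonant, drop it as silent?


Word: "cotton" (6 letters)
Left-to-right scan:
  1. 'c' (letter)
  2. 'o' (letter)
  3. 't' (letter)
  4. 't' (letter)
  5. 'o' (letter)
  6. 'n' (letter)
Units from scan: 6
Sound units = 6 units


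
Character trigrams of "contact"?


Word: "contact" (length 7)
Number of trigrams = 7 - 3 + 1 = 5
  Position 0: "con"
  Position 1: "ont"
  Position 2: "nta"
  Position 3: "tac"
  Position 4: "act"
Trigrams = "con", "ont", "nta", "tac", "act"


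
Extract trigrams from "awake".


Word: "awake" (length 5)
Number of trigrams = 5 - 3 + 1 = 3
  Position 0: "awa"
  Position 1: "wak"
  Position 2: "ake"
Trigrams = "awa", "wak", "ake"


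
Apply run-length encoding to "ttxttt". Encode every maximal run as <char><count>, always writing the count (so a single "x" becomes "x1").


String: "ttxttt"
Scanning for consecutive runs:
  't' x 2
  'x' x 1
  't' x 3
RLE = "t2x1t3"


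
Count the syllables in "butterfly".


Word: "butterfly"
Syllable breakdown: but · ter · fly
Counting: 3 parts
= 3 syllables


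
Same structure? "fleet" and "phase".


Pattern of "fleet": [0, 1, 2, 2, 3]
Pattern of "phase": [0, 1, 2, 3, 4]
Patterns do not match
Same pattern = No


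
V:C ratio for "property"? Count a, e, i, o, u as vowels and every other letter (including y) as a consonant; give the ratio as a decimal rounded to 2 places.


Word: "property"
Vowels (a,e,i,o,u): 2
Consonants: 6
Ratio = 2/6
= 0.33


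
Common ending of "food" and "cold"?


Word 1: "food"
Word 2: "cold"
Comparing from end:
  Pos -1: 'd' == 'd'
  Pos -2: 'o' != 'l' (stop)
LCS = "d" (length 1)


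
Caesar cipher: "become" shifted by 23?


Word: "become"
Shift: 23
Each letter → (letter + shift) mod 26:
  'b' (1) + 23 = 24 → 'y'
  'e' (4) + 23 = 1 → 'b'
  'c' (2) + 23 = 25 → 'z'
  'o' (14) + 23 = 11 → 'l'
  'm' (12) + 23 = 9 → 'j'
  'e' (4) + 23 = 1 → 'b'
Result = "ybzljb"


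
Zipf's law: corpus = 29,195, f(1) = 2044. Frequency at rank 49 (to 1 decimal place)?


Zipf's law: f(r) = f(1) / r
f(1) = 2044
f(49) = 2044 / 49
= 41.7 occurrences


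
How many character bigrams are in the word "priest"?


Word: "priest" (length 6)
Number of 2-grams = length - 2 + 1 = 6 - 2 + 1
= 5


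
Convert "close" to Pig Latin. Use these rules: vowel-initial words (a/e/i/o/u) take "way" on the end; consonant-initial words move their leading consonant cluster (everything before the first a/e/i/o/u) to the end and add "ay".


Word: "close"
Starts with consonant(s) → move to end, add 'ay'
Consonant cluster: "cl"
Pig Latin = "oseclay"


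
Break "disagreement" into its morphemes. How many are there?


Word: "disagreement"
Morphemes: dis- + agree + -ment
Each morpheme carries meaning
= 3 morphemes


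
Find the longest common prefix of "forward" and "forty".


Word 1: "forward"
Word 2: "forty"
Comparing from start:
  Pos 0: 'f' == 'f'
  Pos 1: 'o' == 'o'
  Pos 2: 'r' == 'r'
  Pos 3: 'w' != 't' (stop)
LCP = "for" (length 3)


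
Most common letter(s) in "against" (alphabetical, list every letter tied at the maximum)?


Word: "against"
Letter counts:
  'a': 2
  'g': 1
  'i': 1
  'n': 1
  's': 1
  't': 1
Maximum count = 2
Most frequent = 'a' (2 times each)


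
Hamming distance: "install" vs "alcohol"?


Comparing character by character (same length = 7):
  Pos 0: 'i' vs 'a' !=
  Pos 1: 'n' vs 'l' !=
  Pos 2: 's' vs 'c' !=
  Pos 3: 't' vs 'o' !=
  Pos 4: 'a' vs 'h' !=
  Pos 5: 'l' vs 'o' !=
  Pos 6: 'l' vs 'l' =
Hamming distance = 6


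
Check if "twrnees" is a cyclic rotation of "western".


Word: "western", Candidate: "twrnees"
Method: check if candidate is substring of word+word
"westernwestern" contains "twrnees"? No
Is rotation = No


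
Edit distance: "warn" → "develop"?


Word 1: "warn" (length 4)
Word 2: "develop" (length 7)
One optimal edit sequence (insert/delete/substitute each cost 1):
  1. insert 'd'  (+1)
  2. insert 'e'  (+1)
  3. insert 'v'  (+1)
  4. substitute 'w' -> 'e'  (+1)
  5. substitute 'a' -> 'l'  (+1)
  6. substitute 'r' -> 'o'  (+1)
  7. substitute 'n' -> 'p'  (+1)
Total edit operations: 7
Edit distance = 7


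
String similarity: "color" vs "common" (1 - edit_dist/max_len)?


Word 1: "color" (length 5)
Word 2: "common" (length 6)
One optimal edit sequence:
  1. keep 'c'
  2. keep 'o'
  3. insert 'm'  (+1)
  4. substitute 'l' -> 'm'  (+1)
  5. keep 'o'
  6. substitute 'r' -> 'n'  (+1)
Edit distance = 3
Max length = max(5, 6) = 6
Similarity = 1 - 3/6
= 0.5000


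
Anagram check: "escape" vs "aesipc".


Word 1: "escape" → sorted: aceeps
Word 2: "aesipc" → sorted: aceips
Same letters? aceeps != aceips
Anagram = No


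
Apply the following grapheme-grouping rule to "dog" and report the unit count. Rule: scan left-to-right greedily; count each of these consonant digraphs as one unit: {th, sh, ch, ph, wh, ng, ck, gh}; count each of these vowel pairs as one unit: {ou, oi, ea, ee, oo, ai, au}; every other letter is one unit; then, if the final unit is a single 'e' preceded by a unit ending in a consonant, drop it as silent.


Word: "dog" (3 letters)
Left-to-right scan:
  (1) 'd' (letter)
  (2) 'o' (letter)
  (3) 'g' (letter)
Units from scan: 3
Sound units = 3 units


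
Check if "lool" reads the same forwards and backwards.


Word: "lool"
Reversed: "lool"
Forward == Backward? lool == lool
Palindrome = Yes


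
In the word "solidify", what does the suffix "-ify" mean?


Suffix: -ify
Example: solidify = solid + -ify
Meaning = to make


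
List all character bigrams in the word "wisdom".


Word: "wisdom" (length 6)
Number of bigrams = 6 - 2 + 1 = 5
  Position 0: "wi"
  Position 1: "is"
  Position 2: "sd"
  Position 3: "do"
  Position 4: "om"
Bigrams = "wi", "is", "sd", "do", "om"


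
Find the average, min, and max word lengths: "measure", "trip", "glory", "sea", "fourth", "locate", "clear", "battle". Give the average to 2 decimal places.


Lengths: "measure"=7, "trip"=4, "glory"=5, "sea"=3, "fourth"=6, "locate"=6, "clear"=5, "battle"=6
Sum = 42, Count = 8
Average = 42/8 = 5.25
= avg=5.25, min=3, max=7


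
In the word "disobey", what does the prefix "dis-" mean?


Prefix: dis-
Example: disobey (dis- + obey)
Meaning = not / opposite


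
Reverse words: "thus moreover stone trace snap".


Original: "thus moreover stone trace snap"
Words (1..n): thus | moreover | stone | trace | snap
Reversed (n..1): snap | trace | stone | moreover | thus
Result = "snap trace stone moreover thus"


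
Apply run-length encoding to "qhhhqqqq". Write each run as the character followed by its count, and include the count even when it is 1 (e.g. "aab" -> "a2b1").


String: "qhhhqqqq"
Scanning for consecutive runs:
  'q' x 1
  'h' x 3
  'q' x 4
RLE = "q1h3q4"


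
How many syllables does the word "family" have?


Word: "family"
Syllable breakdown: fam / i / ly
Counting: 3 parts
= 3 syllables


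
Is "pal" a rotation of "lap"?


Word: "lap", Candidate: "pal"
Method: check if candidate is substring of word+word
"laplap" contains "pal"? No
Is rotation = No


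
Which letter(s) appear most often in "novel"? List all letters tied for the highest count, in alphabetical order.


Word: "novel"
Letter counts:
  'e': 1
  'l': 1
  'n': 1
  'o': 1
  'v': 1
Maximum count = 1
Most frequent = 'e', 'l', 'n', 'o', 'v' (1 time each)


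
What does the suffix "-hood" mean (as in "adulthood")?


Suffix: -hood
As in: adulthood -> adult + -hood
Meaning = state / condition


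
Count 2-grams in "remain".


Word: "remain" (length 6)
Number of 2-grams = length - 2 + 1 = 6 - 2 + 1
= 5


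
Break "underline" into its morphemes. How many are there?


Word: "underline"
Morphemes: under- | line
Each morpheme carries meaning
= 2 morphemes


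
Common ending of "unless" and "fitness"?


Word 1: "unless"
Word 2: "fitness"
Comparing from end:
  Pos -1: 's' == 's'
  Pos -2: 's' == 's'
  Pos -3: 'e' == 'e'
  Pos -4: 'l' != 'n' (stop)
LCS = "ess" (length 3)


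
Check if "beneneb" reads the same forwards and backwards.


Word: "beneneb"
Reversed: "beneneb"
Forward == Backward? beneneb == beneneb
Palindrome = Yes


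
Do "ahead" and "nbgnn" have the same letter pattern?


Pattern of "ahead": [0, 1, 2, 0, 3]
Pattern of "nbgnn": [0, 1, 2, 0, 0]
Patterns do not match
Same pattern = No


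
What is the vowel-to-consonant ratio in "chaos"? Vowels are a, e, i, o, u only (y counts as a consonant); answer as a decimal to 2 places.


Word: "chaos"
Vowels (a,e,i,o,u): 2
Consonants: 3
Ratio = 2/3
= 0.67


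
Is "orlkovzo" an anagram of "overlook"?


Word 1: "overlook" → sorted: eklooorv
Word 2: "orlkovzo" → sorted: klooorvz
Same letters? eklooorv != klooorvz
Anagram = No


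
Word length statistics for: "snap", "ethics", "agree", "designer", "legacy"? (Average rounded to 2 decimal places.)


Lengths: "snap"=4, "ethics"=6, "agree"=5, "designer"=8, "legacy"=6
Sum = 29, Count = 5
Average = 29/5 = 5.80
= avg=5.80, min=4, max=8


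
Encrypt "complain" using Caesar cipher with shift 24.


Word: "complain"
Shift: 24
Each letter → (letter + shift) mod 26:
  'c' (2) + 24 = 0 → 'a'
  'o' (14) + 24 = 12 → 'm'
  'm' (12) + 24 = 10 → 'k'
  'p' (15) + 24 = 13 → 'n'
  'l' (11) + 24 = 9 → 'j'
  'a' (0) + 24 = 24 → 'y'
  'i' (8) + 24 = 6 → 'g'
  'n' (13) + 24 = 11 → 'l'
Result = "amknjygl"


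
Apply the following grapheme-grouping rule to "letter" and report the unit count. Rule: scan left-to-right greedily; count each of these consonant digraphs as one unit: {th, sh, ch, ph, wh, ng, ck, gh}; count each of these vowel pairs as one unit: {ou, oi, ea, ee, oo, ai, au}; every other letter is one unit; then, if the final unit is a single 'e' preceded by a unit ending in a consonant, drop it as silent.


Word: "letter" (6 letters)
Left-to-right scan:
  1. 'l' (letter)
  2. 'e' (letter)
  3. 't' (letter)
  4. 't' (letter)
  5. 'e' (letter)
  6. 'r' (letter)
Units from scan: 6
Sound units = 6 units


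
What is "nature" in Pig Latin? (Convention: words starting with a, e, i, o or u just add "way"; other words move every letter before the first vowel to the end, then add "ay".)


Word: "nature"
Starts with consonant(s) → move to end, add 'ay'
Consonant cluster: "n"
Pig Latin = "aturenay"


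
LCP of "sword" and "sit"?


Word 1: "sword"
Word 2: "sit"
Comparing from start:
  Pos 0: 's' == 's'
  Pos 1: 'w' != 'i' (stop)
LCP = "s" (length 1)


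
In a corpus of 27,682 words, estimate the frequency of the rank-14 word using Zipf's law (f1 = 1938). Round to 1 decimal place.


Zipf's law: f(r) = f(1) / r
f(1) = 1938
f(14) = 1938 / 14
= 138.4 occurrences


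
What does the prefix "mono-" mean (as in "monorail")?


Prefix: mono-
As in: monorail -> mono- + rail
Meaning = one


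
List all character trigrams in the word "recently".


Word: "recently" (length 8)
Number of trigrams = 8 - 3 + 1 = 6
  Position 0: "rec"
  Position 1: "ece"
  Position 2: "cen"
  Position 3: "ent"
  Position 4: "ntl"
  Position 5: "tly"
Trigrams = "rec", "ece", "cen", "ent", "ntl", "tly"


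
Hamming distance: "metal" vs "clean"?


Comparing character by character (same length = 5):
  Pos 0: 'm' vs 'c' !=
  Pos 1: 'e' vs 'l' !=
  Pos 2: 't' vs 'e' !=
  Pos 3: 'a' vs 'a' =
  Pos 4: 'l' vs 'n' !=
Hamming distance = 4


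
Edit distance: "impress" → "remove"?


Word 1: "impress" (length 7)
Word 2: "remove" (length 6)
One optimal edit sequence (insert/delete/substitute each cost 1):
  1. insert 'r'  (+1)
  2. substitute 'i' -> 'e'  (+1)
  3. keep 'm'
  4. substitute 'p' -> 'o'  (+1)
  5. substitute 'r' -> 'v'  (+1)
  6. keep 'e'
  7. delete 's'  (+1)
  8. delete 's'  (+1)
Total edit operations: 6
Edit distance = 6


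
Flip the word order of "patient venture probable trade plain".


Original: "patient venture probable trade plain"
Words (1..n): patient | venture | probable | trade | plain
Reversed (n..1): plain | trade | probable | venture | patient
Result = "plain trade probable venture patient"


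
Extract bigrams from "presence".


Word: "presence" (length 8)
Number of bigrams = 8 - 2 + 1 = 7
  Position 0: "pr"
  Position 1: "re"
  Position 2: "es"
  Position 3: "se"
  Position 4: "en"
  Position 5: "nc"
  Position 6: "ce"
Bigrams = "pr", "re", "es", "se", "en", "nc", "ce"


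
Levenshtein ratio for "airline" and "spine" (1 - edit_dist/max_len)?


Word 1: "airline" (length 7)
Word 2: "spine" (length 5)
One optimal edit sequence:
  1. delete 'a'  (+1)
  2. delete 'i'  (+1)
  3. substitute 'r' -> 's'  (+1)
  4. substitute 'l' -> 'p'  (+1)
  5. keep 'i'
  6. keep 'n'
  7. keep 'e'
Edit distance = 4
Max length = max(7, 5) = 7
Similarity = 1 - 4/7
= 0.4286


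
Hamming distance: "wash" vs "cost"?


Comparing character by character (same length = 4):
  Pos 0: 'w' vs 'c' !=
  Pos 1: 'a' vs 'o' !=
  Pos 2: 's' vs 's' =
  Pos 3: 'h' vs 't' !=
Hamming distance = 3


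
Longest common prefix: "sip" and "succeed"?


Word 1: "sip"
Word 2: "succeed"
Comparing from start:
  Pos 0: 's' == 's'
  Pos 1: 'i' != 'u' (stop)
LCP = "s" (length 1)


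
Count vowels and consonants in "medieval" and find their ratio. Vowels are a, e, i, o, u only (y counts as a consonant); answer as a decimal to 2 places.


Word: "medieval"
Vowels (a,e,i,o,u): 4
Consonants: 4
Ratio = 4/4
= 1.00


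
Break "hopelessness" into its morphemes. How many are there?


Word: "hopelessness"
Morphemes: hope + -less + -ness
Each morpheme carries meaning
= 3 morphemes


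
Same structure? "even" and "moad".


Pattern of "even": [0, 1, 0, 2]
Pattern of "moad": [0, 1, 2, 3]
Patterns do not match
Same pattern = No


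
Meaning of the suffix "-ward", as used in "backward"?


Suffix: -ward
Example: backward = back + -ward
Meaning = in the direction of


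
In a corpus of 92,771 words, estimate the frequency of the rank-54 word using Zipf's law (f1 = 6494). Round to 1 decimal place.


Zipf's law: f(r) = f(1) / r
f(1) = 6494
f(54) = 6494 / 54
= 120.3 occurrences


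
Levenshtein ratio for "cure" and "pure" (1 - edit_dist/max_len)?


Word 1: "cure" (length 4)
Word 2: "pure" (length 4)
One optimal edit sequence:
  1. substitute 'c' -> 'p'  (+1)
  2. keep 'u'
  3. keep 'r'
  4. keep 'e'
Edit distance = 1
Max length = max(4, 4) = 4
Similarity = 1 - 1/4
= 0.7500


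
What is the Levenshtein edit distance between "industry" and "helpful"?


Word 1: "industry" (length 8)
Word 2: "helpful" (length 7)
One optimal edit sequence (insert/delete/substitute each cost 1):
  1. delete 'i'  (+1)
  2. substitute 'n' -> 'h'  (+1)
  3. substitute 'd' -> 'e'  (+1)
  4. substitute 'u' -> 'l'  (+1)
  5. substitute 's' -> 'p'  (+1)
  6. substitute 't' -> 'f'  (+1)
  7. substitute 'r' -> 'u'  (+1)
  8. substitute 'y' -> 'l'  (+1)
Total edit operations: 8
Edit distance = 8


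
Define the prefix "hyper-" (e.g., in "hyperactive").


Prefix: hyper-
Example: hyperactive = hyper- + active
Meaning = over / excessive


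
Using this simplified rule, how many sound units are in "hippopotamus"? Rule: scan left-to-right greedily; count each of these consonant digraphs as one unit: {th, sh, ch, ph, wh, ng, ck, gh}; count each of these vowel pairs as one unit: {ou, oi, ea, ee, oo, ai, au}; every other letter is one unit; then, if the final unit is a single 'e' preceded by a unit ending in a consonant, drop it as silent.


Word: "hippopotamus" (12 letters)
Left-to-right scan:
  (1) 'h' (letter)
  (2) 'i' (letter)
  (3) 'p' (letter)
  (4) 'p' (letter)
  (5) 'o' (letter)
  (6) 'p' (letter)
  (7) 'o' (letter)
  (8) 't' (letter)
  (9) 'a' (letter)
  (10) 'm' (letter)
  (11) 'u' (letter)
  (12) 's' (letter)
Units from scan: 12
Sound units = 12 units


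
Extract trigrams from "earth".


Word: "earth" (length 5)
Number of trigrams = 5 - 3 + 1 = 3
  Position 0: "ear"
  Position 1: "art"
  Position 2: "rth"
Trigrams = "ear", "art", "rth"


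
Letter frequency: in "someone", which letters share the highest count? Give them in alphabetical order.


Word: "someone"
Letter counts:
  'e': 2
  'm': 1
  'n': 1
  'o': 2
  's': 1
Maximum count = 2
Most frequent = 'e', 'o' (2 times each)


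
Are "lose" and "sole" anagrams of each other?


Word 1: "lose" → sorted: elos
Word 2: "sole" → sorted: elos
Same letters? elos == elos
Anagram = Yes


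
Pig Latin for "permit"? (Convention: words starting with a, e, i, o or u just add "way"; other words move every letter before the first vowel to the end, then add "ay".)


Word: "permit"
Starts with consonant(s) → move to end, add 'ay'
Consonant cluster: "p"
Pig Latin = "ermitpay"


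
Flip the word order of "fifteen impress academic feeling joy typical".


Original: "fifteen impress academic feeling joy typical"
Words (1..n): fifteen | impress | academic | feeling | joy | typical
Reversed (n..1): typical | joy | feeling | academic | impress | fifteen
Result = "typical joy feeling academic impress fifteen"


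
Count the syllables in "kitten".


Word: "kitten"
Syllable breakdown: kit-ten
Counting: 2 parts
= 2 syllables


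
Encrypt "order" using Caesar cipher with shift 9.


Word: "order"
Shift: 9
Each letter → (letter + shift) mod 26:
  'o' (14) + 9 = 23 → 'x'
  'r' (17) + 9 = 0 → 'a'
  'd' (3) + 9 = 12 → 'm'
  'e' (4) + 9 = 13 → 'n'
  'r' (17) + 9 = 0 → 'a'
Result = "xamna"


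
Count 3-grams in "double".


Word: "double" (length 6)
Number of 3-grams = length - 3 + 1 = 6 - 3 + 1
= 4


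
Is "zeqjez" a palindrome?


Word: "zeqjez"
Reversed: "zejqez"
Forward == Backward? zeqjez != zejqez
Palindrome = No


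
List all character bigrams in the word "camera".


Word: "camera" (length 6)
Number of bigrams = 6 - 2 + 1 = 5
  Position 0: "ca"
  Position 1: "am"
  Position 2: "me"
  Position 3: "er"
  Position 4: "ra"
Bigrams = "ca", "am", "me", "er", "ra"


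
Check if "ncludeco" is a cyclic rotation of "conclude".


Word: "conclude", Candidate: "ncludeco"
Method: check if candidate is substring of word+word
"concludeconclude" contains "ncludeco"? Yes
Is rotation = Yes


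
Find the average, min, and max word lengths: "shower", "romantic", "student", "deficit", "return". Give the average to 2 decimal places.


Lengths: "shower"=6, "romantic"=8, "student"=7, "deficit"=7, "return"=6
Sum = 34, Count = 5
Average = 34/5 = 6.80
= avg=6.80, min=6, max=8


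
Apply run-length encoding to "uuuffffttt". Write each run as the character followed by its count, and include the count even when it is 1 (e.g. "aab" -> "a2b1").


String: "uuuffffttt"
Scanning for consecutive runs:
  'u' x 3
  'f' x 4
  't' x 3
RLE = "u3f4t3"


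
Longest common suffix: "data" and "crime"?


Word 1: "data"
Word 2: "crime"
Comparing from end:
  Pos -1: 'a' != 'e' (stop)
LCS = "" (length 0)


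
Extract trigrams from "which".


Word: "which" (length 5)
Number of trigrams = 5 - 3 + 1 = 3
  Position 0: "whi"
  Position 1: "hic"
  Position 2: "ich"
Trigrams = "whi", "hic", "ich"


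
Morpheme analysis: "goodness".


Word: "goodness"
Morphemes: good + -ness
Each morpheme carries meaning
= 2 morphemes


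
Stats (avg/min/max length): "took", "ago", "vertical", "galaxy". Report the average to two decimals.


Lengths: "took"=4, "ago"=3, "vertical"=8, "galaxy"=6
Sum = 21, Count = 4
Average = 21/4 = 5.25
= avg=5.25, min=3, max=8


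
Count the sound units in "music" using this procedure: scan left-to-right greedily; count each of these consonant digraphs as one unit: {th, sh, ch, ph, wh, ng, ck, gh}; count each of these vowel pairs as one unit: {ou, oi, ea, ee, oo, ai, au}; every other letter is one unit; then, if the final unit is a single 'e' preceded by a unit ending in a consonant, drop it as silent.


Word: "music" (5 letters)
Left-to-right scan:
  1. 'm' (letter)
  2. 'u' (letter)
  3. 's' (letter)
  4. 'i' (letter)
  5. 'c' (letter)
Units from scan: 5
Sound units = 5 units


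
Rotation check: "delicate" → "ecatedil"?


Word: "delicate", Candidate: "ecatedil"
Method: check if candidate is substring of word+word
"delicatedelicate" contains "ecatedil"? No
Is rotation = No


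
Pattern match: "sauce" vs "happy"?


Pattern of "sauce": [0, 1, 2, 3, 4]
Pattern of "happy": [0, 1, 2, 2, 3]
Patterns do not match
Same pattern = No


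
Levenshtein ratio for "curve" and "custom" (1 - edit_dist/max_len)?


Word 1: "curve" (length 5)
Word 2: "custom" (length 6)
One optimal edit sequence:
  1. keep 'c'
  2. keep 'u'
  3. insert 's'  (+1)
  4. substitute 'r' -> 't'  (+1)
  5. substitute 'v' -> 'o'  (+1)
  6. substitute 'e' -> 'm'  (+1)
Edit distance = 4
Max length = max(5, 6) = 6
Similarity = 1 - 4/6
= 0.3333


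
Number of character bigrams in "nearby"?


Word: "nearby" (length 6)
Number of 2-grams = length - 2 + 1 = 6 - 2 + 1
= 5


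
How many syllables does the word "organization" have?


Word: "organization"
Syllable breakdown: or · gan · i · za · tion
Counting: 5 parts
= 5 syllables


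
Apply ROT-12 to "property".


Word: "property"
Shift: 12
Each letter → (letter + shift) mod 26:
  'p' (15) + 12 = 1 → 'b'
  'r' (17) + 12 = 3 → 'd'
  'o' (14) + 12 = 0 → 'a'
  'p' (15) + 12 = 1 → 'b'
  'e' (4) + 12 = 16 → 'q'
  'r' (17) + 12 = 3 → 'd'
  't' (19) + 12 = 5 → 'f'
  'y' (24) + 12 = 10 → 'k'
Result = "bdabqdfk"


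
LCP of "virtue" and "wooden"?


Word 1: "virtue"
Word 2: "wooden"
Comparing from start:
  Pos 0: 'v' != 'w' (stop)
LCP = "" (length 0)


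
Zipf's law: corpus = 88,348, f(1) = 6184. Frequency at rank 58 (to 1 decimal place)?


Zipf's law: f(r) = f(1) / r
f(1) = 6184
f(58) = 6184 / 58
= 106.6 occurrences


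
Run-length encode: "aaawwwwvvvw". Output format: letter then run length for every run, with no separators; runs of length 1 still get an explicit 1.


String: "aaawwwwvvvw"
Scanning for consecutive runs:
  'a' x 3
  'w' x 4
  'v' x 3
  'w' x 1
RLE = "a3w4v3w1"


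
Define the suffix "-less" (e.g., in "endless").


Suffix: -less
As in: endless -> end + -less
Meaning = without


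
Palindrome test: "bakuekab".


Word: "bakuekab"
Reversed: "bakeukab"
Forward == Backward? bakuekab != bakeukab
Palindrome = No


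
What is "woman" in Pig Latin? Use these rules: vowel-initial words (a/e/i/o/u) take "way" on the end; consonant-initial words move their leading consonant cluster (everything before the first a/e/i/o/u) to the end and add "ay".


Word: "woman"
Starts with consonant(s) → move to end, add 'ay'
Consonant cluster: "w"
Pig Latin = "omanway"


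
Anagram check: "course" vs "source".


Word 1: "course" → sorted: ceorsu
Word 2: "source" → sorted: ceorsu
Same letters? ceorsu == ceorsu
Anagram = Yes


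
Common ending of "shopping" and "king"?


Word 1: "shopping"
Word 2: "king"
Comparing from end:
  Pos -1: 'g' == 'g'
  Pos -2: 'n' == 'n'
  Pos -3: 'i' == 'i'
  Pos -4: 'p' != 'k' (stop)
LCS = "ing" (length 3)


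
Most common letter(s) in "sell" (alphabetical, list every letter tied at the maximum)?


Word: "sell"
Letter counts:
  'e': 1
  'l': 2
  's': 1
Maximum count = 2
Most frequent = 'l' (2 times each)


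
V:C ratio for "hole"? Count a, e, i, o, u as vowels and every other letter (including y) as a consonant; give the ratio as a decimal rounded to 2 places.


Word: "hole"
Vowels (a,e,i,o,u): 2
Consonants: 2
Ratio = 2/2
= 1.00


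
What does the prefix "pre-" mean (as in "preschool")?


Prefix: pre-
Example: preschool (pre- + school)
Meaning = before


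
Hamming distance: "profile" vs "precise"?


Comparing character by character (same length = 7):
  Pos 0: 'p' vs 'p' =
  Pos 1: 'r' vs 'r' =
  Pos 2: 'o' vs 'e' !=
  Pos 3: 'f' vs 'c' !=
  Pos 4: 'i' vs 'i' =
  Pos 5: 'l' vs 's' !=
  Pos 6: 'e' vs 'e' =
Hamming distance = 3


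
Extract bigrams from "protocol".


Word: "protocol" (length 8)
Number of bigrams = 8 - 2 + 1 = 7
  Position 0: "pr"
  Position 1: "ro"
  Position 2: "ot"
  Position 3: "to"
  Position 4: "oc"
  Position 5: "co"
  Position 6: "ol"
Bigrams = "pr", "ro", "ot", "to", "oc", "co", "ol"


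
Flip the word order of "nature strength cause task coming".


Original: "nature strength cause task coming"
Words (1..n): nature | strength | cause | task | coming
Reversed (n..1): coming | task | cause | strength | nature
Result = "coming task cause strength nature"


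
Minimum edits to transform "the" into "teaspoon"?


Word 1: "the" (length 3)
Word 2: "teaspoon" (length 8)
One optimal edit sequence (insert/delete/substitute each cost 1):
  1. keep 't'
  2. insert 'e'  (+1)
  3. insert 'a'  (+1)
  4. insert 's'  (+1)
  5. insert 'p'  (+1)
  6. insert 'o'  (+1)
  7. substitute 'h' -> 'o'  (+1)
  8. substitute 'e' -> 'n'  (+1)
Total edit operations: 7
Edit distance = 7


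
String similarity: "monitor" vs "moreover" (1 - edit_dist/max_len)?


Word 1: "monitor" (length 7)
Word 2: "moreover" (length 8)
One optimal edit sequence:
  1. keep 'm'
  2. keep 'o'
  3. insert 'r'  (+1)
  4. substitute 'n' -> 'e'  (+1)
  5. substitute 'i' -> 'o'  (+1)
  6. substitute 't' -> 'v'  (+1)
  7. substitute 'o' -> 'e'  (+1)
  8. keep 'r'
Edit distance = 5
Max length = max(7, 8) = 8
Similarity = 1 - 5/8
= 0.3750


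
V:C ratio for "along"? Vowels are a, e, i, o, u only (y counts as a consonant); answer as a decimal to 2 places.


Word: "along"
Vowels (a,e,i,o,u): 2
Consonants: 3
Ratio = 2/3
= 0.67


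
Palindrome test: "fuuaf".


Word: "fuuaf"
Reversed: "fauuf"
Forward == Backward? fuuaf != fauuf
Palindrome = No


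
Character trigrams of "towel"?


Word: "towel" (length 5)
Number of trigrams = 5 - 3 + 1 = 3
  Position 0: "tow"
  Position 1: "owe"
  Position 2: "wel"
Trigrams = "tow", "owe", "wel"


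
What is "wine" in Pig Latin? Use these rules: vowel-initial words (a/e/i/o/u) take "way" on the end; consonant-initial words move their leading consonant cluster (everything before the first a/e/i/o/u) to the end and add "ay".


Word: "wine"
Starts with consonant(s) → move to end, add 'ay'
Consonant cluster: "w"
Pig Latin = "ineway"


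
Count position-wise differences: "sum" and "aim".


Comparing character by character (same length = 3):
  Pos 0: 's' vs 'a' !=
  Pos 1: 'u' vs 'i' !=
  Pos 2: 'm' vs 'm' =
Hamming distance = 2


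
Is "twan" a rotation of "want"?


Word: "want", Candidate: "twan"
Method: check if candidate is substring of word+word
"wantwant" contains "twan"? Yes
Is rotation = Yes


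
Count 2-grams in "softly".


Word: "softly" (length 6)
Number of 2-grams = length - 2 + 1 = 6 - 2 + 1
= 5


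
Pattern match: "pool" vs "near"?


Pattern of "pool": [0, 1, 1, 2]
Pattern of "near": [0, 1, 2, 3]
Patterns do not match
Same pattern = No


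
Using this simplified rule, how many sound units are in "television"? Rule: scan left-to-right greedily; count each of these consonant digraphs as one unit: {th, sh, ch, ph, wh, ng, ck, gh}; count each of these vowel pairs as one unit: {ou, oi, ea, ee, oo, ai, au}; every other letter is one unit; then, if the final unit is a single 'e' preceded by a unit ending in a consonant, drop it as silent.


Word: "television" (10 letters)
Left-to-right scan:
  [1] 't' (letter)
  [2] 'e' (letter)
  [3] 'l' (letter)
  [4] 'e' (letter)
  [5] 'v' (letter)
  [6] 'i' (letter)
  [7] 's' (letter)
  [8] 'i' (letter)
  [9] 'o' (letter)
  [10] 'n' (letter)
Units from scan: 10
Sound units = 10 units


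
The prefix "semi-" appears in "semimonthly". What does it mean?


Prefix: semi-
Example: semimonthly (semi- + monthly)
Meaning = half


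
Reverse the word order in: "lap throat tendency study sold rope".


Original: "lap throat tendency study sold rope"
Words (1..n): lap | throat | tendency | study | sold | rope
Reversed (n..1): rope | sold | study | tendency | throat | lap
Result = "rope sold study tendency throat lap"


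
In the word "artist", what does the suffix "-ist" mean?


Suffix: -ist
Example: artist = art + -ist
Meaning = one who practices


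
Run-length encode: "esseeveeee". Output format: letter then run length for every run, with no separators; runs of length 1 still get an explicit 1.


String: "esseeveeee"
Scanning for consecutive runs:
  'e' x 1
  's' x 2
  'e' x 2
  'v' x 1
  'e' x 4
RLE = "e1s2e2v1e4"


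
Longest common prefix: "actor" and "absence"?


Word 1: "actor"
Word 2: "absence"
Comparing from start:
  Pos 0: 'a' == 'a'
  Pos 1: 'c' != 'b' (stop)
LCP = "a" (length 1)


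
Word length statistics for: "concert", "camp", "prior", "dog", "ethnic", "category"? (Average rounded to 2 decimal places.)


Lengths: "concert"=7, "camp"=4, "prior"=5, "dog"=3, "ethnic"=6, "category"=8
Sum = 33, Count = 6
Average = 33/6 = 5.50
= avg=5.50, min=3, max=8


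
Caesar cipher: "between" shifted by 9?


Word: "between"
Shift: 9
Each letter → (letter + shift) mod 26:
  'b' (1) + 9 = 10 → 'k'
  'e' (4) + 9 = 13 → 'n'
  't' (19) + 9 = 2 → 'c'
  'w' (22) + 9 = 5 → 'f'
  'e' (4) + 9 = 13 → 'n'
  'e' (4) + 9 = 13 → 'n'
  'n' (13) + 9 = 22 → 'w'
Result = "kncfnnw"


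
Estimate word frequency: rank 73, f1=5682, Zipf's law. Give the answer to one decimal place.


Zipf's law: f(r) = f(1) / r
f(1) = 5682
f(73) = 5682 / 73
= 77.8 occurrences


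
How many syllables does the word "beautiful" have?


Word: "beautiful"
Syllable breakdown: beau · ti · ful
Counting: 3 parts
= 3 syllables


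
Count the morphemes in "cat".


Word: "cat"
Morphemes: cat
Each morpheme carries meaning
= 1 morpheme


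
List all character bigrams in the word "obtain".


Word: "obtain" (length 6)
Number of bigrams = 6 - 2 + 1 = 5
  Position 0: "ob"
  Position 1: "bt"
  Position 2: "ta"
  Position 3: "ai"
  Position 4: "in"
Bigrams = "ob", "bt", "ta", "ai", "in"


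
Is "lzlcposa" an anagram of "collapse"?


Word 1: "collapse" → sorted: acellops
Word 2: "lzlcposa" → sorted: acllopsz
Same letters? acellops != acllopsz
Anagram = No


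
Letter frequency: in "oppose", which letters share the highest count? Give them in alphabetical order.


Word: "oppose"
Letter counts:
  'e': 1
  'o': 2
  'p': 2
  's': 1
Maximum count = 2
Most frequent = 'o', 'p' (2 times each)


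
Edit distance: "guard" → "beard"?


Word 1: "guard" (length 5)
Word 2: "beard" (length 5)
One optimal edit sequence (insert/delete/substitute each cost 1):
  1. substitute 'g' -> 'b'  (+1)
  2. substitute 'u' -> 'e'  (+1)
  3. keep 'a'
  4. keep 'r'
  5. keep 'd'
Total edit operations: 2
Edit distance = 2


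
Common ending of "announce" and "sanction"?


Word 1: "announce"
Word 2: "sanction"
Comparing from end:
  Pos -1: 'e' != 'n' (stop)
LCS = "" (length 0)


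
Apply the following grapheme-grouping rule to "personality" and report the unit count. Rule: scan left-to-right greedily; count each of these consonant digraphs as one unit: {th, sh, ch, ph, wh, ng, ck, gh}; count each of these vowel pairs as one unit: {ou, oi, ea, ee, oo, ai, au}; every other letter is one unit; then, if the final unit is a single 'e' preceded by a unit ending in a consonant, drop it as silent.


Word: "personality" (11 letters)
Left-to-right scan:
  1. 'p' (letter)
  2. 'e' (letter)
  3. 'r' (letter)
  4. 's' (letter)
  5. 'o' (letter)
  6. 'n' (letter)
  7. 'a' (letter)
  8. 'l' (letter)
  9. 'i' (letter)
  10. 't' (letter)
  11. 'y' (letter)
Units from scan: 11
Sound units = 11 units


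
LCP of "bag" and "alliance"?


Word 1: "bag"
Word 2: "alliance"
Comparing from start:
  Pos 0: 'b' != 'a' (stop)
LCP = "" (length 0)


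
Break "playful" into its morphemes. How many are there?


Word: "playful"
Morphemes: play + -ful
Each morpheme carries meaning
= 2 morphemes


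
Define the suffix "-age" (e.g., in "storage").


Suffix: -age
As in: storage -> store + -age, with a spelling change
Meaning = result / collection


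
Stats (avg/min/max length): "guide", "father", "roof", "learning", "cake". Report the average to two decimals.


Lengths: "guide"=5, "father"=6, "roof"=4, "learning"=8, "cake"=4
Sum = 27, Count = 5
Average = 27/5 = 5.40
= avg=5.40, min=4, max=8


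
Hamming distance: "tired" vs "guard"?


Comparing character by character (same length = 5):
  Pos 0: 't' vs 'g' !=
  Pos 1: 'i' vs 'u' !=
  Pos 2: 'r' vs 'a' !=
  Pos 3: 'e' vs 'r' !=
  Pos 4: 'd' vs 'd' =
Hamming distance = 4


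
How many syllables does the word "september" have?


Word: "september"
Syllable breakdown: sep-tem-ber
Counting: 3 parts
= 3 syllables


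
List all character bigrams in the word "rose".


Word: "rose" (length 4)
Number of bigrams = 4 - 2 + 1 = 3
  Position 0: "ro"
  Position 1: "os"
  Position 2: "se"
Bigrams = "ro", "os", "se"


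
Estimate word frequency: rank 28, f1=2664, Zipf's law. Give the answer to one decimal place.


Zipf's law: f(r) = f(1) / r
f(1) = 2664
f(28) = 2664 / 28
= 95.1 occurrences


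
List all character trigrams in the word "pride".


Word: "pride" (length 5)
Number of trigrams = 5 - 3 + 1 = 3
  Position 0: "pri"
  Position 1: "rid"
  Position 2: "ide"
Trigrams = "pri", "rid", "ide"


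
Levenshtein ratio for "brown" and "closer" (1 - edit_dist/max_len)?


Word 1: "brown" (length 5)
Word 2: "closer" (length 6)
One optimal edit sequence:
  1. substitute 'b' -> 'c'  (+1)
  2. substitute 'r' -> 'l'  (+1)
  3. keep 'o'
  4. insert 's'  (+1)
  5. substitute 'w' -> 'e'  (+1)
  6. substitute 'n' -> 'r'  (+1)
Edit distance = 5
Max length = max(5, 6) = 6
Similarity = 1 - 5/6
= 0.1667
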